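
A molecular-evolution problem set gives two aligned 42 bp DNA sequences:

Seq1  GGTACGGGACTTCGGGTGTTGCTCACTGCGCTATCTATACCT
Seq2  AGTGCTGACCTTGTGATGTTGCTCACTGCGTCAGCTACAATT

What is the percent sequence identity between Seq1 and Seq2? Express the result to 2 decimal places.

Differing sites — 1:G/A; 4:A/G; 6:G/T; 8:G/A; 9:A/C; 13:C/G; 14:G/T; 16:G/A; 31:C/T; 32:T/C; 34:T/G; 38:T/C; 40:C/A; 41:C/T.
28 of the 42 sites match, so the percent identity is 28/42 × 100 = 66.67%.

66.67%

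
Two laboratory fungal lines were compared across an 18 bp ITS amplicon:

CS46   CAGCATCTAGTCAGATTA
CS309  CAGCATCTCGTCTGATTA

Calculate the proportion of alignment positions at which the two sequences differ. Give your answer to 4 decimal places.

0.1111

Differing sites — 9:A/C; 13:A/T.
There are 2 differences over 18 sites, so p = 2/18 = 0.1111.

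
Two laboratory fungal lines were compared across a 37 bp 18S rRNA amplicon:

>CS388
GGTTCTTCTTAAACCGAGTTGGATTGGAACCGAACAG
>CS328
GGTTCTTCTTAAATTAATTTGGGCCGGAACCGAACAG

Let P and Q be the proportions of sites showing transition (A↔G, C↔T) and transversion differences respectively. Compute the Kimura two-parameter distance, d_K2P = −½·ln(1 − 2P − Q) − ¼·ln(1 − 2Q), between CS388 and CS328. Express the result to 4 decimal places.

0.2303

Mismatches occur at site 14 (C/T, transition), site 15 (C/T, transition), site 16 (G/A, transition), site 18 (G/T, transversion), site 23 (A/G, transition), site 24 (T/C, transition), site 25 (T/C, transition).
Of the 7 differences, 6 transitions and 1 transversion over 37 sites: P = 6/37 = 0.162162, Q = 1/37 = 0.027027.
d = −0.5·ln(0.648649) − 0.25·ln(0.945946) = −0.5·(-0.432864) − 0.25·(-0.055570) = 0.2303.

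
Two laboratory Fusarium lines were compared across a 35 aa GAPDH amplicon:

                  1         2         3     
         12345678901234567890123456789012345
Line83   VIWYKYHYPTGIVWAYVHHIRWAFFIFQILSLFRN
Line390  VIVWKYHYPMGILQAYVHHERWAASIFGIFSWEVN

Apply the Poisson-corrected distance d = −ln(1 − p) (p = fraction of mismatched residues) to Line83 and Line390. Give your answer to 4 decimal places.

0.4643

The sequences differ at positions 3 (W/V), 4 (Y/W), 10 (T/M), 13 (V/L), 14 (W/Q), 20 (I/E), 24 (F/A), 25 (F/S), 28 (Q/G), 30 (L/F), 32 (L/W), 33 (F/E), 34 (R/V).
p = 13/35 = 0.371429.
d = −ln(1 − 0.371429) = −ln(0.628571) = 0.4643.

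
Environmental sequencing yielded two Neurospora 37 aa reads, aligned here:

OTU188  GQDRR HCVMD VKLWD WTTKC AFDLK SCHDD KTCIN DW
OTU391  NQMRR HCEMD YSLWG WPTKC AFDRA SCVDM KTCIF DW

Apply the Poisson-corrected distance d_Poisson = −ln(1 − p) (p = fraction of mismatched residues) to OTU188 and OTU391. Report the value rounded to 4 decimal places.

The sequences differ at positions 1 (G/N), 3 (D/M), 8 (V/E), 11 (V/Y), 12 (K/S), 15 (D/G), 17 (T/P), 24 (L/R), 25 (K/A), 28 (H/V), 30 (D/M), 35 (N/F).
p = 12/37 = 0.324324.
d = −ln(1 − 0.324324) = −ln(0.675676) = 0.3920.

0.3920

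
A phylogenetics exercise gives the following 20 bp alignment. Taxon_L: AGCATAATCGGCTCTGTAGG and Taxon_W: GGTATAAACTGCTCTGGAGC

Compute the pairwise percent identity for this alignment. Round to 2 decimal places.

70.00%

Mismatches occur at site 1 (A/G), site 3 (C/T), site 8 (T/A), site 10 (G/T), site 17 (T/G), site 20 (G/C).
14 of the 20 sites match, so the percent identity is 14/20 × 100 = 70.00%.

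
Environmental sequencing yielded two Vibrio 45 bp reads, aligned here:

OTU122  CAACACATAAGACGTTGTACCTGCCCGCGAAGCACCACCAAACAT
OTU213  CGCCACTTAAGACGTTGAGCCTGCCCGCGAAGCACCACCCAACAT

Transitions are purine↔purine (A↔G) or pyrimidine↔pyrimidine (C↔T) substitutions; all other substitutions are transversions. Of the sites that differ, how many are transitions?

2

Differing sites — 2:A/G (Ti); 3:A/C (Tv); 7:A/T (Tv); 18:T/A (Tv); 19:A/G (Ti); 40:A/C (Tv).
Of the 6 differences, 2 transitions and 4 transversions, so the answer is 2.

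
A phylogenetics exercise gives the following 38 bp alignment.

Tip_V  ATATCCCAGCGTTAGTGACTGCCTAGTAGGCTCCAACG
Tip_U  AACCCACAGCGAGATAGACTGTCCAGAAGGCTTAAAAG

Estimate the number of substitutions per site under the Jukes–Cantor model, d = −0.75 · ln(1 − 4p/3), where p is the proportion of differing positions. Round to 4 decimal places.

Differing sites — 2:T/A; 3:A/C; 4:T/C; 6:C/A; 12:T/A; 13:T/G; 15:G/T; 16:T/A; 22:C/T; 24:T/C; 27:T/A; 33:C/T; 34:C/A; 37:C/A.
p = 14/38 = 0.368421.
d = −0.75 · ln(1 − (4/3)·0.368421) = −0.75 · ln(0.508772) = −0.75 · (-0.675755) = 0.5068.

0.5068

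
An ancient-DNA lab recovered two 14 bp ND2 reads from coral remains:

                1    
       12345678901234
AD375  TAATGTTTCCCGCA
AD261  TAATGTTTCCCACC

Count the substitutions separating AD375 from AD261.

2

Differing sites — 12:G/A; 14:A/C.
That gives 2 mismatches out of 14 aligned sites, so the Hamming distance is 2.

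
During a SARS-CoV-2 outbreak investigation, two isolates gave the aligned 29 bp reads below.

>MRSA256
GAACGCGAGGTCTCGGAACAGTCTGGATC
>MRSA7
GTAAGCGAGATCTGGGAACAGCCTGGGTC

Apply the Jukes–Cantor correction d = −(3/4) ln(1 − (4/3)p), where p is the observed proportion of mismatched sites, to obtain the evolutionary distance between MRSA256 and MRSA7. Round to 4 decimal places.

Differing sites — 2:A/T; 4:C/A; 10:G/A; 14:C/G; 22:T/C; 27:A/G.
p = 6/29 = 0.206897.
d = −0.75 · ln(1 − (4/3)·0.206897) = −0.75 · ln(0.724137) = −0.75 · (-0.322775) = 0.2421.

0.2421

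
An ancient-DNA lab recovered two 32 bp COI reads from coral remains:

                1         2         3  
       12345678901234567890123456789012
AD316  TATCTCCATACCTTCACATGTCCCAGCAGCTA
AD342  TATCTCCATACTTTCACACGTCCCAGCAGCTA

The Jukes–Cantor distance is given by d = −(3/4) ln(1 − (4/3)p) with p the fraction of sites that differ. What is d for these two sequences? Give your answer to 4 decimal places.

0.0653

The sequences differ at positions 12 (C/T), 19 (T/C).
p = 2/32 = 0.062500.
d = −0.75 · ln(1 − (4/3)·0.062500) = −0.75 · ln(0.916667) = −0.75 · (-0.087011) = 0.0653.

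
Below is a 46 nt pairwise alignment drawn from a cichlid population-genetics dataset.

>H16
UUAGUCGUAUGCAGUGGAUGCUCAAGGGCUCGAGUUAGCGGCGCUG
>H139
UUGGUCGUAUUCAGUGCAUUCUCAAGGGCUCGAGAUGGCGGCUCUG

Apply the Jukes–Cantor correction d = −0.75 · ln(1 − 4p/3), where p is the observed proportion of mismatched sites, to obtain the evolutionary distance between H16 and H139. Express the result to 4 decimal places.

0.1701

Differing sites — 3:A/G; 11:G/U; 17:G/C; 20:G/U; 35:U/A; 37:A/G; 43:G/U.
p = 7/46 = 0.152174.
d = −0.75 · ln(1 − (4/3)·0.152174) = −0.75 · ln(0.797101) = −0.75 · (-0.226774) = 0.1701.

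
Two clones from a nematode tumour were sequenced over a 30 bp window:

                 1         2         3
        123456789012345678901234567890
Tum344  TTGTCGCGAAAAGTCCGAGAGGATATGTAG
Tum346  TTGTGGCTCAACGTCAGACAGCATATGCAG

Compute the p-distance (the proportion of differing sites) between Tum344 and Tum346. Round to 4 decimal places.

0.2667

Mismatches occur at site 5 (C/G), site 8 (G/T), site 9 (A/C), site 12 (A/C), site 16 (C/A), site 19 (G/C), site 22 (G/C), site 28 (T/C).
There are 8 differences over 30 sites, so p = 8/30 = 0.2667.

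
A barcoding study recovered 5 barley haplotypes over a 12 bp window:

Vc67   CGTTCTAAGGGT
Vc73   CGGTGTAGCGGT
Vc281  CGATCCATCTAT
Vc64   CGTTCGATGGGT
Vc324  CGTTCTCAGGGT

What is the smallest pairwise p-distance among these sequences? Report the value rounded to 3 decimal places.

0.083

Pairwise Hamming distances:
  Vc67 vs Vc73: 4
  Vc67 vs Vc281: 6
  Vc67 vs Vc64: 2
  Vc67 vs Vc324: 1
  Vc73 vs Vc281: 6
  Vc73 vs Vc64: 5
  Vc73 vs Vc324: 5
  Vc281 vs Vc64: 5
  Vc281 vs Vc324: 7
  Vc64 vs Vc324: 3
The smallest is 1 mismatch, between Vc67 and Vc324; p = 1/12 = 0.083.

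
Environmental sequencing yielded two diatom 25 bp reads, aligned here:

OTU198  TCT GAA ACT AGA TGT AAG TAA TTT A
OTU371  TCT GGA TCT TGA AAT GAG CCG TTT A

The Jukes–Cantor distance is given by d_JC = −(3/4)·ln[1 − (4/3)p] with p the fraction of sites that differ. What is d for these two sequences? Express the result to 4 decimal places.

Mismatches occur at site 5 (A/G), site 7 (A/T), site 10 (A/T), site 13 (T/A), site 14 (G/A), site 16 (A/G), site 19 (T/C), site 20 (A/C), site 21 (A/G).
p = 9/25 = 0.360000.
d = −0.75 · ln(1 − (4/3)·0.360000) = −0.75 · ln(0.520000) = −0.75 · (-0.653926) = 0.4904.

0.4904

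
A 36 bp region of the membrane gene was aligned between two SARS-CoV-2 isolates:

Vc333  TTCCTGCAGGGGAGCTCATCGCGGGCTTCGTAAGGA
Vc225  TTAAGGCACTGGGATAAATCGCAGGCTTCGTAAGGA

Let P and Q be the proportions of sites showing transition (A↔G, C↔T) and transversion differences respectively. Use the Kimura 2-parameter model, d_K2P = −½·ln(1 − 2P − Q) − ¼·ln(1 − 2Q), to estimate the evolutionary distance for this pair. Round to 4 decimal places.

The sequences differ at positions 3 (C/A, transversion), 4 (C/A, transversion), 5 (T/G, transversion), 9 (G/C, transversion), 10 (G/T, transversion), 13 (A/G, transition), 14 (G/A, transition), 15 (C/T, transition), 16 (T/A, transversion), 17 (C/A, transversion), 23 (G/A, transition).
Of the 11 differences, 4 transitions and 7 transversions over 36 sites: P = 4/36 = 0.111111, Q = 7/36 = 0.194444.
d = −0.5·ln(0.583334) − 0.25·ln(0.611112) = −0.5·(-0.538995) − 0.25·(-0.492475) = 0.3926.

0.3926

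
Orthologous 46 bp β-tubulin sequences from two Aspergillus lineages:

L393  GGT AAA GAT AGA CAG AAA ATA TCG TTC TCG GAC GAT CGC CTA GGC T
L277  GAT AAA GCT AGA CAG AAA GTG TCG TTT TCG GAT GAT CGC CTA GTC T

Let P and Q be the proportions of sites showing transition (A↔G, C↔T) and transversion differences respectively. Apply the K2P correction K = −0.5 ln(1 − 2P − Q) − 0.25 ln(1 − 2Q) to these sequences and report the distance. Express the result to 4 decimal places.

Mismatches occur at site 2 (G/A, transition), site 8 (A/C, transversion), site 19 (A/G, transition), site 21 (A/G, transition), site 27 (C/T, transition), site 33 (C/T, transition), site 44 (G/T, transversion).
Of the 7 differences, 5 transitions and 2 transversions over 46 sites: P = 5/46 = 0.108696, Q = 2/46 = 0.043478.
d = −0.5·ln(0.739130) − 0.25·ln(0.913044) = −0.5·(-0.302281) − 0.25·(-0.090971) = 0.1739.

0.1739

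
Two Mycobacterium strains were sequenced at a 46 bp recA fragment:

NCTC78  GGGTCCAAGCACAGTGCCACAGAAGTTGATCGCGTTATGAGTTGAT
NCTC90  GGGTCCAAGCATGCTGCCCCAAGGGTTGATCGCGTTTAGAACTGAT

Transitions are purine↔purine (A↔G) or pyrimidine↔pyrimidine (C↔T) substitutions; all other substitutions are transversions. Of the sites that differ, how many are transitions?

Differing sites — 12:C/T (Ti); 13:A/G (Ti); 14:G/C (Tv); 19:A/C (Tv); 22:G/A (Ti); 23:A/G (Ti); 24:A/G (Ti); 37:A/T (Tv); 38:T/A (Tv); 41:G/A (Ti); 42:T/C (Ti).
Of the 11 differences, 7 transitions and 4 transversions, so the answer is 7.

7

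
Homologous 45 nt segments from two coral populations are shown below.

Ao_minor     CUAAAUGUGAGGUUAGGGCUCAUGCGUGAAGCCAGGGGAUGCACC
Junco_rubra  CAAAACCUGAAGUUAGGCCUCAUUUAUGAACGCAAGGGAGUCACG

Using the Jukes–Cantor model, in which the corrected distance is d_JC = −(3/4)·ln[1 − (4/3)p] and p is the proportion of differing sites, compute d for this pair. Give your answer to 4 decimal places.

Differing sites — 2:U/A; 6:U/C; 7:G/C; 11:G/A; 18:G/C; 24:G/U; 25:C/U; 26:G/A; 31:G/C; 32:C/G; 35:G/A; 40:U/G; 41:G/U; 45:C/G.
p = 14/45 = 0.311111.
d = −0.75 · ln(1 − (4/3)·0.311111) = −0.75 · ln(0.585185) = −0.75 · (-0.535827) = 0.4019.

0.4019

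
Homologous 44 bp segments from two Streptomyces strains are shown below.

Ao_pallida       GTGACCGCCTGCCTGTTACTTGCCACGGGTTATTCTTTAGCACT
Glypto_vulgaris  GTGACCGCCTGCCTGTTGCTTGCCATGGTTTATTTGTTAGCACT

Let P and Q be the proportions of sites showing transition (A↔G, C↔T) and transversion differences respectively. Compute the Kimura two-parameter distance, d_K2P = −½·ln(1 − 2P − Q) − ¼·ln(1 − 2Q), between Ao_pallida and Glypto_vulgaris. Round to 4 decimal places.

Mismatches occur at site 18 (A→G, transition), site 26 (C→T, transition), site 29 (G→T, transversion), site 35 (C→T, transition), site 36 (T→G, transversion).
Of the 5 differences, 3 transitions and 2 transversions over 44 sites: P = 3/44 = 0.068182, Q = 2/44 = 0.045455.
d = −0.5·ln(0.818181) − 0.25·ln(0.909090) = −0.5·(-0.200672) − 0.25·(-0.095311) = 0.1242.

0.1242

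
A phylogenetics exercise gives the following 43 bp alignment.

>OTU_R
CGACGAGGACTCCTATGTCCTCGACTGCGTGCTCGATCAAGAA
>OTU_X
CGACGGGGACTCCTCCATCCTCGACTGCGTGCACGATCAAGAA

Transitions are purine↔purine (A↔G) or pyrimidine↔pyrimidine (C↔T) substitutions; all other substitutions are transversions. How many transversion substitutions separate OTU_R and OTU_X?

The sequences differ at positions 6 (A/G, transition), 15 (A/C, transversion), 16 (T/C, transition), 17 (G/A, transition), 33 (T/A, transversion).
Of the 5 differences, 3 transitions and 2 transversions, so the answer is 2.

2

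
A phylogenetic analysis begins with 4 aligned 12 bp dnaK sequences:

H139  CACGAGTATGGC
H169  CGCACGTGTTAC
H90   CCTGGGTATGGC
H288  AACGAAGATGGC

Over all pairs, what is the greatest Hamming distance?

Pairwise Hamming distances:
  H139 vs H169: 6
  H139 vs H90: 3
  H139 vs H288: 3
  H169 vs H90: 7
  H169 vs H288: 9
  H90 vs H288: 6
The largest is 9, between H169 and H288.

9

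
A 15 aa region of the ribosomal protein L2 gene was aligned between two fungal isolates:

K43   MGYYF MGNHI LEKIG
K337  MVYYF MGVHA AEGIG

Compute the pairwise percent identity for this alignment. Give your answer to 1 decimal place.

66.7%

The sequences differ at positions 2 (G/V), 8 (N/V), 10 (I/A), 11 (L/A), 13 (K/G).
10 of the 15 sites match, so the percent identity is 10/15 × 100 = 66.7%.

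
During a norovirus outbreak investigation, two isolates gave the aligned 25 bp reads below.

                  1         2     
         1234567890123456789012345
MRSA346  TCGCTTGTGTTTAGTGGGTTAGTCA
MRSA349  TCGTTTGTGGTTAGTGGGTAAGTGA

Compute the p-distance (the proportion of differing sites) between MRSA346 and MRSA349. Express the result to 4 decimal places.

0.1600

The sequences differ at positions 4 (C/T), 10 (T/G), 20 (T/A), 24 (C/G).
There are 4 differences over 25 sites, so p = 4/25 = 0.1600.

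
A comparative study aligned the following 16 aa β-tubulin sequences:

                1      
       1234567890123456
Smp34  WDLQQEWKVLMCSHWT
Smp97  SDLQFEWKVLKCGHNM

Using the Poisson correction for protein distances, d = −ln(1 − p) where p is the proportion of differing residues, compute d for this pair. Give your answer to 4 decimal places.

Differing sites — 1:W/S; 5:Q/F; 11:M/K; 13:S/G; 15:W/N; 16:T/M.
p = 6/16 = 0.375000.
d = −ln(1 − 0.375000) = −ln(0.625000) = 0.4700.

0.4700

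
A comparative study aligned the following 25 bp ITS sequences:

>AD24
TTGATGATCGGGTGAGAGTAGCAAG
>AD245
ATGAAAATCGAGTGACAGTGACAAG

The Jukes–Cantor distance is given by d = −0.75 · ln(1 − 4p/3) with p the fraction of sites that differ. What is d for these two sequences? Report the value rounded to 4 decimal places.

0.3505

Mismatches occur at site 1 (T↔A), site 5 (T↔A), site 6 (G↔A), site 11 (G↔A), site 16 (G↔C), site 20 (A↔G), site 21 (G↔A).
p = 7/25 = 0.280000.
d = −0.75 · ln(1 − (4/3)·0.280000) = −0.75 · ln(0.626667) = −0.75 · (-0.467340) = 0.3505.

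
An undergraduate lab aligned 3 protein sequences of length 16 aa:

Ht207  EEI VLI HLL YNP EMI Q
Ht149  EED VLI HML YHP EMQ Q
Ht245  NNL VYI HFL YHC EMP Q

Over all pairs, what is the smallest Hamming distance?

Pairwise Hamming distances:
  Ht207 vs Ht149: 4
  Ht207 vs Ht245: 8
  Ht149 vs Ht245: 7
The smallest is 4, between Ht207 and Ht149.

4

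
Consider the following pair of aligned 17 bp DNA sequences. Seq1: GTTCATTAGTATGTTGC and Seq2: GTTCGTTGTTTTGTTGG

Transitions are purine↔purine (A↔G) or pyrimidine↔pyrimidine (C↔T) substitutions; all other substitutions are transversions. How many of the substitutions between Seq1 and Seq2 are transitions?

2

The sequences differ at positions 5 (A/G, transition), 8 (A/G, transition), 9 (G/T, transversion), 11 (A/T, transversion), 17 (C/G, transversion).
Of the 5 differences, 2 transitions and 3 transversions, so the answer is 2.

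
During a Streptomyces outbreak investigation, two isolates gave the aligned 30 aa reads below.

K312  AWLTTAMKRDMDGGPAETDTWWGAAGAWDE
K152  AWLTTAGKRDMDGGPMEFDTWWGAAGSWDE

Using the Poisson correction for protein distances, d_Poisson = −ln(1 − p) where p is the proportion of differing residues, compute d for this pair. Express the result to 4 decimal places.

0.1431

The sequences differ at positions 7 (M/G), 16 (A/M), 18 (T/F), 27 (A/S).
p = 4/30 = 0.133333.
d = −ln(1 − 0.133333) = −ln(0.866667) = 0.1431.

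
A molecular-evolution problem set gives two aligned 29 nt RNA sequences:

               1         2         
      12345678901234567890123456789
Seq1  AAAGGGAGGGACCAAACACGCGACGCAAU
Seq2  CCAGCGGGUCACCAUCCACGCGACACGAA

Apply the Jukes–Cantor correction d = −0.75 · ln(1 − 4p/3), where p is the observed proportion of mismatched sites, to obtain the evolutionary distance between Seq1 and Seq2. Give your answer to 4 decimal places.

The sequences differ at positions 1 (A/C), 2 (A/C), 5 (G/C), 7 (A/G), 9 (G/U), 10 (G/C), 15 (A/U), 16 (A/C), 25 (G/A), 27 (A/G), 29 (U/A).
p = 11/29 = 0.379310.
d = −0.75 · ln(1 − (4/3)·0.379310) = −0.75 · ln(0.494253) = −0.75 · (-0.704708) = 0.5285.

0.5285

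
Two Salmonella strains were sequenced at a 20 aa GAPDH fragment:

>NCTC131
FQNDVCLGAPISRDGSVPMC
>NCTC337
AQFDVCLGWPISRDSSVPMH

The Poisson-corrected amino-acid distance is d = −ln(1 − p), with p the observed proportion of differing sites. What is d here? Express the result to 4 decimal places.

The sequences differ at positions 1 (F/A), 3 (N/F), 9 (A/W), 15 (G/S), 20 (C/H).
p = 5/20 = 0.250000.
d = −ln(1 − 0.250000) = −ln(0.750000) = 0.2877.

0.2877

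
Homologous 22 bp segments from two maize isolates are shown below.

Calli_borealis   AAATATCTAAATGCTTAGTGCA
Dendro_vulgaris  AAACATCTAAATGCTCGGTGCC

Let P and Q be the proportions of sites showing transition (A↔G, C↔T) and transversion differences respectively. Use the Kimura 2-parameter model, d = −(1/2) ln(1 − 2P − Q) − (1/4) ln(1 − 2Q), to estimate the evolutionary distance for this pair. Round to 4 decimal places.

Differing sites — 4:T/C (Ti); 16:T/C (Ti); 17:A/G (Ti); 22:A/C (Tv).
Of the 4 differences, 3 transitions and 1 transversion over 22 sites: P = 3/22 = 0.136364, Q = 1/22 = 0.045455.
d = −0.5·ln(0.681817) − 0.25·ln(0.909090) = −0.5·(-0.382994) − 0.25·(-0.095311) = 0.2153.

0.2153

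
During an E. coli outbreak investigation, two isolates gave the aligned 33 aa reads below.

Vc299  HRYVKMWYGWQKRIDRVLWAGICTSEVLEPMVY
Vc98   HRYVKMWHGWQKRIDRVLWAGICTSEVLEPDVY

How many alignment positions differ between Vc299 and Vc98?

The sequences differ at positions 8 (Y/H), 31 (M/D).
That gives 2 mismatches out of 33 aligned sites, so the Hamming distance is 2.

2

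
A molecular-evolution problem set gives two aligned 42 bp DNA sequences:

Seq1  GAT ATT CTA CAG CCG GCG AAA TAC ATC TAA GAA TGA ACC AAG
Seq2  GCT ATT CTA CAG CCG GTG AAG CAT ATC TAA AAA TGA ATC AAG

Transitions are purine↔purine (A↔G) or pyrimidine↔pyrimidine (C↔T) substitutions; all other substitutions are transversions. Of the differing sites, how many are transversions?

1

Differing sites — 2:A/C (Tv); 17:C/T (Ti); 21:A/G (Ti); 22:T/C (Ti); 24:C/T (Ti); 31:G/A (Ti); 38:C/T (Ti).
Of the 7 differences, 6 transitions and 1 transversion, so the answer is 1.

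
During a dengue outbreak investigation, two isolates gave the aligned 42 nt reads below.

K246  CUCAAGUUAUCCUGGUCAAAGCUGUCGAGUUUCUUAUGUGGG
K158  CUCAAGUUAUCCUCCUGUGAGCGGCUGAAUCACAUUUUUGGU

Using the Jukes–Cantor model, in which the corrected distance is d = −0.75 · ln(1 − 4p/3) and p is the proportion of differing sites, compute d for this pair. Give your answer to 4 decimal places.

0.4850

Differing sites — 14:G/C; 15:G/C; 17:C/G; 18:A/U; 19:A/G; 23:U/G; 25:U/C; 26:C/U; 29:G/A; 31:U/C; 32:U/A; 34:U/A; 36:A/U; 38:G/U; 42:G/U.
p = 15/42 = 0.357143.
d = −0.75 · ln(1 − (4/3)·0.357143) = −0.75 · ln(0.523809) = −0.75 · (-0.646628) = 0.4850.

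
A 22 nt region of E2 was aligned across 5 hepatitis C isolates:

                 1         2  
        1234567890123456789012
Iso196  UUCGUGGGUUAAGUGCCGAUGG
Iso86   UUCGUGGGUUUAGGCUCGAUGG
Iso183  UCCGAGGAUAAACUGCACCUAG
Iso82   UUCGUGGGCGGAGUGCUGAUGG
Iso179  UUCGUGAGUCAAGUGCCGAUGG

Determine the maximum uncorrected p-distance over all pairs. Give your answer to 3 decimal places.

0.591

Pairwise Hamming distances:
  Iso196 vs Iso86: 4
  Iso196 vs Iso183: 9
  Iso196 vs Iso82: 4
  Iso196 vs Iso179: 2
  Iso86 vs Iso183: 13
  Iso86 vs Iso82: 7
  Iso86 vs Iso179: 6
  Iso183 vs Iso82: 11
  Iso183 vs Iso179: 10
  Iso82 vs Iso179: 5
The largest is 13 mismatches, between Iso86 and Iso183; p = 13/22 = 0.591.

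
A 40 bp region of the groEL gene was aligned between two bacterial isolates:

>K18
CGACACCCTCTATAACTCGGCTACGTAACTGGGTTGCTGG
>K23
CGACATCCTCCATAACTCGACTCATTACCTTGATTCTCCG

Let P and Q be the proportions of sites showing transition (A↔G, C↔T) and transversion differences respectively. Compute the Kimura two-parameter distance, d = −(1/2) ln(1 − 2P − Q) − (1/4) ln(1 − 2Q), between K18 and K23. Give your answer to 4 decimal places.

0.4299

Mismatches occur at site 6 (C↔T, transition), site 11 (T↔C, transition), site 20 (G↔A, transition), site 23 (A↔C, transversion), site 24 (C↔A, transversion), site 25 (G↔T, transversion), site 28 (A↔C, transversion), site 31 (G↔T, transversion), site 33 (G↔A, transition), site 36 (G↔C, transversion), site 37 (C↔T, transition), site 38 (T↔C, transition), site 39 (G↔C, transversion).
Of the 13 differences, 6 transitions and 7 transversions over 40 sites: P = 6/40 = 0.150000, Q = 7/40 = 0.175000.
d = −0.5·ln(0.525000) − 0.25·ln(0.650000) = −0.5·(-0.644357) − 0.25·(-0.430783) = 0.4299.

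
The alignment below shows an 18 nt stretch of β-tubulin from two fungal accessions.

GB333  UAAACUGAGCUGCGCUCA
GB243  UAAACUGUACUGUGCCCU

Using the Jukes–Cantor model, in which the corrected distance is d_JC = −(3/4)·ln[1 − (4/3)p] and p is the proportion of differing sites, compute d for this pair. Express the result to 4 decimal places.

0.3470

The sequences differ at positions 8 (A/U), 9 (G/A), 13 (C/U), 16 (U/C), 18 (A/U).
p = 5/18 = 0.277778.
d = −0.75 · ln(1 − (4/3)·0.277778) = −0.75 · ln(0.629629) = −0.75 · (-0.462625) = 0.3470.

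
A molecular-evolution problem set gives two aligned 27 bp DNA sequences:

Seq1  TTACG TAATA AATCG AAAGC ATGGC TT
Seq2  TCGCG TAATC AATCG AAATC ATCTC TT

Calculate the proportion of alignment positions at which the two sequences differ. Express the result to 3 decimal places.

The sequences differ at positions 2 (T/C), 3 (A/G), 10 (A/C), 19 (G/T), 23 (G/C), 24 (G/T).
There are 6 differences over 27 sites, so p = 6/27 = 0.222.

0.222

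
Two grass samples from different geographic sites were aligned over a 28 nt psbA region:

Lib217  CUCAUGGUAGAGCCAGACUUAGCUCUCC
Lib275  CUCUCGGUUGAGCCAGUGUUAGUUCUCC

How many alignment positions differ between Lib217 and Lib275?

6

Differing sites — 4:A/U; 5:U/C; 9:A/U; 17:A/U; 18:C/G; 23:C/U.
That gives 6 mismatches out of 28 aligned sites, so the Hamming distance is 6.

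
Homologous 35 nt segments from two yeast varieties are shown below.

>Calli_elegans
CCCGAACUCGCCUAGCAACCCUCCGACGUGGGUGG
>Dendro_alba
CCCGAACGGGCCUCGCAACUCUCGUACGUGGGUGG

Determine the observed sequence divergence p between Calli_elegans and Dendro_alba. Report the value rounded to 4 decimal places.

Differing sites — 8:U/G; 9:C/G; 14:A/C; 20:C/U; 24:C/G; 25:G/U.
There are 6 differences over 35 sites, so p = 6/35 = 0.1714.

0.1714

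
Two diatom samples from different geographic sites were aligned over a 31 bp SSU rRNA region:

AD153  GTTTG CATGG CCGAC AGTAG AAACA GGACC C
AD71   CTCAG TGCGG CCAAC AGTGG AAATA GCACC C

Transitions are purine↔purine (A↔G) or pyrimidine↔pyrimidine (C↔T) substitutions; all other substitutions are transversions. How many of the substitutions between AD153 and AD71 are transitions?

7

The sequences differ at positions 1 (G/C, transversion), 3 (T/C, transition), 4 (T/A, transversion), 6 (C/T, transition), 7 (A/G, transition), 8 (T/C, transition), 13 (G/A, transition), 19 (A/G, transition), 24 (C/T, transition), 27 (G/C, transversion).
Of the 10 differences, 7 transitions and 3 transversions, so the answer is 7.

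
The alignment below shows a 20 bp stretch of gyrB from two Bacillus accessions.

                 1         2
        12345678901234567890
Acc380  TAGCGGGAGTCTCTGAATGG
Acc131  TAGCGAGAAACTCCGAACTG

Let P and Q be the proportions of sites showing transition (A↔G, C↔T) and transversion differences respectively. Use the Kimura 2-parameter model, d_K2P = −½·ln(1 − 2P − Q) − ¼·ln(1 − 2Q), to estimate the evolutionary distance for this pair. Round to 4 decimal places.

0.4024

Differing sites — 6:G/A (Ti); 9:G/A (Ti); 10:T/A (Tv); 14:T/C (Ti); 18:T/C (Ti); 19:G/T (Tv).
Of the 6 differences, 4 transitions and 2 transversions over 20 sites: P = 4/20 = 0.200000, Q = 2/20 = 0.100000.
d = −0.5·ln(0.500000) − 0.25·ln(0.800000) = −0.5·(-0.693147) − 0.25·(-0.223144) = 0.4024.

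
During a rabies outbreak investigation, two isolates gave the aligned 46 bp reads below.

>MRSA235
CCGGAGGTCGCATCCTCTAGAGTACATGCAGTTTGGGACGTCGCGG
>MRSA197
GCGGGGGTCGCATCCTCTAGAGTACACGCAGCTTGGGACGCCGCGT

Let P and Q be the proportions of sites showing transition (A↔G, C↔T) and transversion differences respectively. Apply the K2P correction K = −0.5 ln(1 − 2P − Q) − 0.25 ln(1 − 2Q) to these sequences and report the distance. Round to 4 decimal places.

Mismatches occur at site 1 (C/G, transversion), site 5 (A/G, transition), site 27 (T/C, transition), site 32 (T/C, transition), site 41 (T/C, transition), site 46 (G/T, transversion).
Of the 6 differences, 4 transitions and 2 transversions over 46 sites: P = 4/46 = 0.086957, Q = 2/46 = 0.043478.
d = −0.5·ln(0.782608) − 0.25·ln(0.913044) = −0.5·(-0.245123) − 0.25·(-0.090971) = 0.1453.

0.1453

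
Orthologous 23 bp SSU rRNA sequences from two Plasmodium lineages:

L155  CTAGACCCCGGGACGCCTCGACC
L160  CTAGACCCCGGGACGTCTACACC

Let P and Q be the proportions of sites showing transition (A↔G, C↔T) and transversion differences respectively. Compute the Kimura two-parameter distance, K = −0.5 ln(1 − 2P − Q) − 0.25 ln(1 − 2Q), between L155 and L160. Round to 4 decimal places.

Differing sites — 16:C/T (Ti); 19:C/A (Tv); 20:G/C (Tv).
Of the 3 differences, 1 transition and 2 transversions over 23 sites: P = 1/23 = 0.043478, Q = 2/23 = 0.086957.
d = −0.5·ln(0.826087) − 0.25·ln(0.826086) = −0.5·(-0.191055) − 0.25·(-0.191056) = 0.1433.

0.1433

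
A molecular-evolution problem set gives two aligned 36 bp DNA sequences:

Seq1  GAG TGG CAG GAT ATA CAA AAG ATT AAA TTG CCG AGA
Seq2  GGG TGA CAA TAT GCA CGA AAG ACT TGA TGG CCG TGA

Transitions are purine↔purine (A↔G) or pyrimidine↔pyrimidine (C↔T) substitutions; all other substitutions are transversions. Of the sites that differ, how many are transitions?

8

The sequences differ at positions 2 (A/G, transition), 6 (G/A, transition), 9 (G/A, transition), 10 (G/T, transversion), 13 (A/G, transition), 14 (T/C, transition), 17 (A/G, transition), 23 (T/C, transition), 25 (A/T, transversion), 26 (A/G, transition), 29 (T/G, transversion), 34 (A/T, transversion).
Of the 12 differences, 8 transitions and 4 transversions, so the answer is 8.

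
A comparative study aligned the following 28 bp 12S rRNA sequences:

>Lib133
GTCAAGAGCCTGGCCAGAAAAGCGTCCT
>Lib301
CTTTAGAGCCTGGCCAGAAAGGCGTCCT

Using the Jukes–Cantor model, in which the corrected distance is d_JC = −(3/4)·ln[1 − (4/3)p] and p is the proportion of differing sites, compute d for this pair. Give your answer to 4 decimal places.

Differing sites — 1:G/C; 3:C/T; 4:A/T; 21:A/G.
p = 4/28 = 0.142857.
d = −0.75 · ln(1 − (4/3)·0.142857) = −0.75 · ln(0.809524) = −0.75 · (-0.211309) = 0.1585.

0.1585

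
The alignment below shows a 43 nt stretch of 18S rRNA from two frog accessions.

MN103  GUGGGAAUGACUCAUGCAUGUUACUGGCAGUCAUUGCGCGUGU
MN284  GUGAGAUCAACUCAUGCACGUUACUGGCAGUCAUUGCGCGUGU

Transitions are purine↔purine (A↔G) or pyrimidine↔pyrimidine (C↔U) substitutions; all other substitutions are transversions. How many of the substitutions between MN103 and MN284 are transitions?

The sequences differ at positions 4 (G/A, transition), 7 (A/U, transversion), 8 (U/C, transition), 9 (G/A, transition), 19 (U/C, transition).
Of the 5 differences, 4 transitions and 1 transversion, so the answer is 4.

4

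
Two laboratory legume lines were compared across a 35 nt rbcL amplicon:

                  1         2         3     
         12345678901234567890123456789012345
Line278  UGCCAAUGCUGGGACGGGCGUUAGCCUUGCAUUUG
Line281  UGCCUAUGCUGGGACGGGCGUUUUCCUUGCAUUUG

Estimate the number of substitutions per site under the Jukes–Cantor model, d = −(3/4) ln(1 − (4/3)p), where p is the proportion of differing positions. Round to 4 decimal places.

0.0910

Differing sites — 5:A/U; 23:A/U; 24:G/U.
p = 3/35 = 0.085714.
d = −0.75 · ln(1 − (4/3)·0.085714) = −0.75 · ln(0.885715) = −0.75 · (-0.121360) = 0.0910.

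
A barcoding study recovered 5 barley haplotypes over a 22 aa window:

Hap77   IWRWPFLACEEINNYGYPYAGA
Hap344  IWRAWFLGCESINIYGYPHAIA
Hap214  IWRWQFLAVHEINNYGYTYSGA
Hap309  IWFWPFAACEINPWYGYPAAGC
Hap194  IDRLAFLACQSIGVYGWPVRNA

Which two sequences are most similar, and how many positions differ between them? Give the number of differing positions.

5

Pairwise Hamming distances:
  Hap77 vs Hap344: 7
  Hap77 vs Hap214: 5
  Hap77 vs Hap309: 8
  Hap77 vs Hap194: 11
  Hap344 vs Hap214: 11
  Hap344 vs Hap309: 12
  Hap344 vs Hap194: 11
  Hap214 vs Hap309: 13
  Hap214 vs Hap194: 13
  Hap309 vs Hap194: 15
The smallest is 5, between Hap77 and Hap214.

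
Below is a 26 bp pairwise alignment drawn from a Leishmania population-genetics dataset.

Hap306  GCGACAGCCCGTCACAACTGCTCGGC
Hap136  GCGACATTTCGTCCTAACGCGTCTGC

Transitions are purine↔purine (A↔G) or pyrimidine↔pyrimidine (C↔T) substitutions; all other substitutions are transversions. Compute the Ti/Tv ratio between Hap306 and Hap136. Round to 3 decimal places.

Mismatches occur at site 7 (G→T, transversion), site 8 (C→T, transition), site 9 (C→T, transition), site 14 (A→C, transversion), site 15 (C→T, transition), site 19 (T→G, transversion), site 20 (G→C, transversion), site 21 (C→G, transversion), site 24 (G→T, transversion).
Of the 9 differences, 3 transitions and 6 transversions, so Ti/Tv = 3/6 = 0.500.

0.500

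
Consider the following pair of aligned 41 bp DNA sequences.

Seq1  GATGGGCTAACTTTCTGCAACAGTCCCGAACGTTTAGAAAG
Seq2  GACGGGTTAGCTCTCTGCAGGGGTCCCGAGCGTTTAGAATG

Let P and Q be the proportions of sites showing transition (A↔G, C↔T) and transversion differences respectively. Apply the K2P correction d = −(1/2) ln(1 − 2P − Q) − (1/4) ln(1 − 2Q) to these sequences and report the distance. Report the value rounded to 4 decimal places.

Differing sites — 3:T/C (Ti); 7:C/T (Ti); 10:A/G (Ti); 13:T/C (Ti); 20:A/G (Ti); 21:C/G (Tv); 22:A/G (Ti); 30:A/G (Ti); 40:A/T (Tv).
Of the 9 differences, 7 transitions and 2 transversions over 41 sites: P = 7/41 = 0.170732, Q = 2/41 = 0.048780.
d = −0.5·ln(0.609756) − 0.25·ln(0.902440) = −0.5·(-0.494696) − 0.25·(-0.102653) = 0.2730.

0.2730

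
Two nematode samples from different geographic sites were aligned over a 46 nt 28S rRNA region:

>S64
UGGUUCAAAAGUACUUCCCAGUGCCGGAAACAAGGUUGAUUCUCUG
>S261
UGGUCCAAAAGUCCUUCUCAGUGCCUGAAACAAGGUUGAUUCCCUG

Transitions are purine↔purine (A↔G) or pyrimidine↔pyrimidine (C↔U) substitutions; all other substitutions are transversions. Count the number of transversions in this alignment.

Differing sites — 5:U/C (Ti); 13:A/C (Tv); 18:C/U (Ti); 26:G/U (Tv); 43:U/C (Ti).
Of the 5 differences, 3 transitions and 2 transversions, so the answer is 2.

2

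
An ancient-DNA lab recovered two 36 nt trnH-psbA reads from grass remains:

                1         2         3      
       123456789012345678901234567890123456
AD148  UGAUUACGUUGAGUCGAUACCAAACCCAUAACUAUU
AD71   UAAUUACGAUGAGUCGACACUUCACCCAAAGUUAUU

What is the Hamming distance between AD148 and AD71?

9

Differing sites — 2:G/A; 9:U/A; 18:U/C; 21:C/U; 22:A/U; 23:A/C; 29:U/A; 31:A/G; 32:C/U.
That gives 9 mismatches out of 36 aligned sites, so the Hamming distance is 9.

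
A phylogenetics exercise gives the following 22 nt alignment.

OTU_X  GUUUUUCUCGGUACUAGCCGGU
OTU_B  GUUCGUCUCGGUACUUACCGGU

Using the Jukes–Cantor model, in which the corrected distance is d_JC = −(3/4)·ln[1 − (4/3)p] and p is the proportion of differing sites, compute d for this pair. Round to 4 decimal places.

The sequences differ at positions 4 (U/C), 5 (U/G), 16 (A/U), 17 (G/A).
p = 4/22 = 0.181818.
d = −0.75 · ln(1 − (4/3)·0.181818) = −0.75 · ln(0.757576) = −0.75 · (-0.277631) = 0.2082.

0.2082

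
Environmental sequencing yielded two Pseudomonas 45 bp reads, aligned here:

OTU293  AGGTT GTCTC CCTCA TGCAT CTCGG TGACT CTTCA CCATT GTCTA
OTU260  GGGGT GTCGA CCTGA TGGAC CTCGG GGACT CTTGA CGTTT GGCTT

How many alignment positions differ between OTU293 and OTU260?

13

The sequences differ at positions 1 (A/G), 4 (T/G), 9 (T/G), 10 (C/A), 14 (C/G), 18 (C/G), 20 (T/C), 26 (T/G), 34 (C/G), 37 (C/G), 38 (A/T), 42 (T/G), 45 (A/T).
That gives 13 mismatches out of 45 aligned sites, so the Hamming distance is 13.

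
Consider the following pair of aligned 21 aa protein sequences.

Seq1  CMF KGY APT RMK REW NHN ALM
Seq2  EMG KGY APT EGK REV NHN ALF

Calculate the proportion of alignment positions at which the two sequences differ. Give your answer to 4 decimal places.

0.2857

Differing sites — 1:C/E; 3:F/G; 10:R/E; 11:M/G; 15:W/V; 21:M/F.
There are 6 differences over 21 sites, so p = 6/21 = 0.2857.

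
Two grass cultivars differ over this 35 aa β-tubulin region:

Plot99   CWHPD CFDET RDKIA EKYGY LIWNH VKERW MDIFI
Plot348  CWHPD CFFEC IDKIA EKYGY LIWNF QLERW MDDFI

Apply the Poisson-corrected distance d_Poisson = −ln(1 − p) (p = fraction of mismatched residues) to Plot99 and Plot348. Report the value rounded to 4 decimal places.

Mismatches occur at site 8 (D→F), site 10 (T→C), site 11 (R→I), site 25 (H→F), site 26 (V→Q), site 27 (K→L), site 33 (I→D).
p = 7/35 = 0.200000.
d = −ln(1 − 0.200000) = −ln(0.800000) = 0.2231.

0.2231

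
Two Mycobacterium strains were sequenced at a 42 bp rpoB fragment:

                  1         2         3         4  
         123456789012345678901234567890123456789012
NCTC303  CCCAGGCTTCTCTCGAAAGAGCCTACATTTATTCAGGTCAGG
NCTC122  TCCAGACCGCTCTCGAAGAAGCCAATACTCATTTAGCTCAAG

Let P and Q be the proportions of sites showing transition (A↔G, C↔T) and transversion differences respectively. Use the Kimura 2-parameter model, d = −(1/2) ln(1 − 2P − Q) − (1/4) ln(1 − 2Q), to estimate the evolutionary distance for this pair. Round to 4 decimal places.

The sequences differ at positions 1 (C/T, transition), 6 (G/A, transition), 8 (T/C, transition), 9 (T/G, transversion), 18 (A/G, transition), 19 (G/A, transition), 24 (T/A, transversion), 26 (C/T, transition), 28 (T/C, transition), 30 (T/C, transition), 34 (C/T, transition), 37 (G/C, transversion), 41 (G/A, transition).
Of the 13 differences, 10 transitions and 3 transversions over 42 sites: P = 10/42 = 0.238095, Q = 3/42 = 0.071429.
d = −0.5·ln(0.452381) − 0.25·ln(0.857142) = −0.5·(-0.793231) − 0.25·(-0.154152) = 0.4352.

0.4352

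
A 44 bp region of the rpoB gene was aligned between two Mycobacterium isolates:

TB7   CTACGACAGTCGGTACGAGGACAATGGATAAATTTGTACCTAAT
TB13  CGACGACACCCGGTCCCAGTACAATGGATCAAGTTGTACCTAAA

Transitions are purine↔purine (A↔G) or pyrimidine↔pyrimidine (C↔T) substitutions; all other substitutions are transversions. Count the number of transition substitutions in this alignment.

Differing sites — 2:T/G (Tv); 9:G/C (Tv); 10:T/C (Ti); 15:A/C (Tv); 17:G/C (Tv); 20:G/T (Tv); 30:A/C (Tv); 33:T/G (Tv); 44:T/A (Tv).
Of the 9 differences, 1 transition and 8 transversions, so the answer is 1.

1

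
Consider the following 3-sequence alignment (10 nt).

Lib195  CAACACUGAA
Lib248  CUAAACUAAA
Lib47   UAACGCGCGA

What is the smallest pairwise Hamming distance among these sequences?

3

Pairwise Hamming distances:
  Lib195 vs Lib248: 3
  Lib195 vs Lib47: 5
  Lib248 vs Lib47: 7
The smallest is 3, between Lib195 and Lib248.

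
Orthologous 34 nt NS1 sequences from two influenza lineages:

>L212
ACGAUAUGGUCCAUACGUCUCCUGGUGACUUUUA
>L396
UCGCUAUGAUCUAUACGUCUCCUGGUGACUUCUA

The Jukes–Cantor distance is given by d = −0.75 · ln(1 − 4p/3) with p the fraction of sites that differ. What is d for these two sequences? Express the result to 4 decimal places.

0.1637

Mismatches occur at site 1 (A→U), site 4 (A→C), site 9 (G→A), site 12 (C→U), site 32 (U→C).
p = 5/34 = 0.147059.
d = −0.75 · ln(1 − (4/3)·0.147059) = −0.75 · ln(0.803921) = −0.75 · (-0.218254) = 0.1637.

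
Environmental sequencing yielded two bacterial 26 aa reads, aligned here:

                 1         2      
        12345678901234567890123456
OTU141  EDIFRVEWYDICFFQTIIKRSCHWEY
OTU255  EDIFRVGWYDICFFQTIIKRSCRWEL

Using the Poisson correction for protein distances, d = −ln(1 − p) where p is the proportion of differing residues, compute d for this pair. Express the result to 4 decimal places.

0.1226

The sequences differ at positions 7 (E/G), 23 (H/R), 26 (Y/L).
p = 3/26 = 0.115385.
d = −ln(1 − 0.115385) = −ln(0.884615) = 0.1226.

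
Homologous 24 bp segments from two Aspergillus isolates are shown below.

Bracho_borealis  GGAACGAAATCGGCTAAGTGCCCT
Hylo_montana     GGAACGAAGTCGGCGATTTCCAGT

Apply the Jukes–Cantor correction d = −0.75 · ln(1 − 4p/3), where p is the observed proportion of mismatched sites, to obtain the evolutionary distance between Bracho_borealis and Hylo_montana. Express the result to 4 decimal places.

The sequences differ at positions 9 (A/G), 15 (T/G), 17 (A/T), 18 (G/T), 20 (G/C), 22 (C/A), 23 (C/G).
p = 7/24 = 0.291667.
d = −0.75 · ln(1 − (4/3)·0.291667) = −0.75 · ln(0.611111) = −0.75 · (-0.492477) = 0.3694.

0.3694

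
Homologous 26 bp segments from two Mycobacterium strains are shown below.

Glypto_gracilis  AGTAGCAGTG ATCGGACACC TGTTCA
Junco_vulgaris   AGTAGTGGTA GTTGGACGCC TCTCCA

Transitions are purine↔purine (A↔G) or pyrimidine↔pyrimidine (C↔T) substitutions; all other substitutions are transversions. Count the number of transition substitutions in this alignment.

The sequences differ at positions 6 (C/T, transition), 7 (A/G, transition), 10 (G/A, transition), 11 (A/G, transition), 13 (C/T, transition), 18 (A/G, transition), 22 (G/C, transversion), 24 (T/C, transition).
Of the 8 differences, 7 transitions and 1 transversion, so the answer is 7.

7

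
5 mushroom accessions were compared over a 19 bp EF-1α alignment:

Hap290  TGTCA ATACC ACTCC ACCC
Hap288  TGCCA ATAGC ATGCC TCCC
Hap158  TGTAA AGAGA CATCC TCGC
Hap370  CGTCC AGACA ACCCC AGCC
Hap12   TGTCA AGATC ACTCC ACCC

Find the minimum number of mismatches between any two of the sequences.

2

Pairwise Hamming distances:
  Hap290 vs Hap288: 5
  Hap290 vs Hap158: 8
  Hap290 vs Hap370: 6
  Hap290 vs Hap12: 2
  Hap288 vs Hap158: 8
  Hap288 vs Hap370: 10
  Hap288 vs Hap12: 6
  Hap158 vs Hap370: 10
  Hap158 vs Hap12: 7
  Hap370 vs Hap12: 6
The smallest is 2, between Hap290 and Hap12.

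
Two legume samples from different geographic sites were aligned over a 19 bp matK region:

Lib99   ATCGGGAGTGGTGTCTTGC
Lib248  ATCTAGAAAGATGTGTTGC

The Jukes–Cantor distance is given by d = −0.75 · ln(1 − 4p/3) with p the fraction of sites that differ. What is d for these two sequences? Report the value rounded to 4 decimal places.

0.4099

Differing sites — 4:G/T; 5:G/A; 8:G/A; 9:T/A; 11:G/A; 15:C/G.
p = 6/19 = 0.315789.
d = −0.75 · ln(1 − (4/3)·0.315789) = −0.75 · ln(0.578948) = −0.75 · (-0.546543) = 0.4099.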